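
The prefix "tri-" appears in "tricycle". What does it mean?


Prefix: tri-
Example: tricycle (tri- + cycle)
Meaning = three


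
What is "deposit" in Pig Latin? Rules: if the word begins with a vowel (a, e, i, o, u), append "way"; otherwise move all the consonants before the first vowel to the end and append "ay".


Word: "deposit"
Starts with consonant(s) → move to end, add 'ay'
Consonant cluster: "d"
Pig Latin = "epositday"


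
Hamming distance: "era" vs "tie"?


Comparing character by character (same length = 3):
  Pos 0: 'e' vs 't' !=
  Pos 1: 'r' vs 'i' !=
  Pos 2: 'a' vs 'e' !=
Hamming distance = 3


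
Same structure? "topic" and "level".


Pattern of "topic": [0, 1, 2, 3, 4]
Pattern of "level": [0, 1, 2, 1, 0]
Patterns do not match
Same pattern = No


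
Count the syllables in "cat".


Word: "cat"
Syllable breakdown: cat
Counting: 1 part
= 1 syllable


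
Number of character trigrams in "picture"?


Word: "picture" (length 7)
Number of 3-grams = length - 3 + 1 = 7 - 3 + 1
= 5


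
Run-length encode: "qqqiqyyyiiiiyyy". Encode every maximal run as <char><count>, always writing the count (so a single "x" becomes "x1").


String: "qqqiqyyyiiiiyyy"
Scanning for consecutive runs:
  'q' x 3
  'i' x 1
  'q' x 1
  'y' x 3
  'i' x 4
  'y' x 3
RLE = "q3i1q1y3i4y3"


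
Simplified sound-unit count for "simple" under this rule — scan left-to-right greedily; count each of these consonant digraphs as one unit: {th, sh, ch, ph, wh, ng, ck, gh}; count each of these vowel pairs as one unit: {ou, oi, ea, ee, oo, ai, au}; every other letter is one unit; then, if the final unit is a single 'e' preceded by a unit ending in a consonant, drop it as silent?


Word: "simple" (6 letters)
Left-to-right scan:
  [1] 's' (letter)
  [2] 'i' (letter)
  [3] 'm' (letter)
  [4] 'p' (letter)
  [5] 'l' (letter)
  [6] 'e' (letter)
Units from scan: 6
Final unit is 'e' after a consonant -> drop as silent (-1)
Sound units = 5 units


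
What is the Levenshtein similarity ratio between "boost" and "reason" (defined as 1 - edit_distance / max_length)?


Word 1: "boost" (length 5)
Word 2: "reason" (length 6)
One optimal edit sequence:
  1. substitute 'b' -> 'r'  (+1)
  2. substitute 'o' -> 'e'  (+1)
  3. substitute 'o' -> 'a'  (+1)
  4. keep 's'
  5. insert 'o'  (+1)
  6. substitute 't' -> 'n'  (+1)
Edit distance = 5
Max length = max(5, 6) = 6
Similarity = 1 - 5/6
= 0.1667


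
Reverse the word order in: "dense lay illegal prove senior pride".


Original: "dense lay illegal prove senior pride"
Words (1..n): dense | lay | illegal | prove | senior | pride
Reversed (n..1): pride | senior | prove | illegal | lay | dense
Result = "pride senior prove illegal lay dense"


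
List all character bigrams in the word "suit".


Word: "suit" (length 4)
Number of bigrams = 4 - 2 + 1 = 3
  Position 0: "su"
  Position 1: "ui"
  Position 2: "it"
Bigrams = "su", "ui", "it"


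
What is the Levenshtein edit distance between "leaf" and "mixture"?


Word 1: "leaf" (length 4)
Word 2: "mixture" (length 7)
One optimal edit sequence (insert/delete/substitute each cost 1):
  1. insert 'm'  (+1)
  2. insert 'i'  (+1)
  3. insert 'x'  (+1)
  4. substitute 'l' -> 't'  (+1)
  5. substitute 'e' -> 'u'  (+1)
  6. substitute 'a' -> 'r'  (+1)
  7. substitute 'f' -> 'e'  (+1)
Total edit operations: 7
Edit distance = 7


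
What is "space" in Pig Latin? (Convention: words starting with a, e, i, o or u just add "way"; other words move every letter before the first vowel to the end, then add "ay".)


Word: "space"
Starts with consonant(s) → move to end, add 'ay'
Consonant cluster: "sp"
Pig Latin = "acespay"


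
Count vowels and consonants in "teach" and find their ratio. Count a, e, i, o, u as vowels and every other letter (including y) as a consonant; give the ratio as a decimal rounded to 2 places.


Word: "teach"
Vowels (a,e,i,o,u): 2
Consonants: 3
Ratio = 2/3
= 0.67


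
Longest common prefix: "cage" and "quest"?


Word 1: "cage"
Word 2: "quest"
Comparing from start:
  Pos 0: 'c' != 'q' (stop)
LCP = "" (length 0)


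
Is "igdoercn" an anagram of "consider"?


Word 1: "consider" → sorted: cdeinors
Word 2: "igdoercn" → sorted: cdeginor
Same letters? cdeinors != cdeginor
Anagram = No


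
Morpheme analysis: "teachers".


Word: "teachers"
Morphemes: teach / -er / -s
Each morpheme carries meaning
= 3 morphemes


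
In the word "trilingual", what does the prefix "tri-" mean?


Prefix: tri-
Example: trilingual = tri- + lingual
Meaning = three


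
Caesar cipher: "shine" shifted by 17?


Word: "shine"
Shift: 17
Each letter → (letter + shift) mod 26:
  's' (18) + 17 = 9 → 'j'
  'h' (7) + 17 = 24 → 'y'
  'i' (8) + 17 = 25 → 'z'
  'n' (13) + 17 = 4 → 'e'
  'e' (4) + 17 = 21 → 'v'
Result = "jyzev"


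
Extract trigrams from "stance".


Word: "stance" (length 6)
Number of trigrams = 6 - 3 + 1 = 4
  Position 0: "sta"
  Position 1: "tan"
  Position 2: "anc"
  Position 3: "nce"
Trigrams = "sta", "tan", "anc", "nce"


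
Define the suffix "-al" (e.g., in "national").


Suffix: -al
As in: national -> nation + -al
Meaning = relating to


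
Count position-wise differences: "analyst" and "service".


Comparing character by character (same length = 7):
  Pos 0: 'a' vs 's' !=
  Pos 1: 'n' vs 'e' !=
  Pos 2: 'a' vs 'r' !=
  Pos 3: 'l' vs 'v' !=
  Pos 4: 'y' vs 'i' !=
  Pos 5: 's' vs 'c' !=
  Pos 6: 't' vs 'e' !=
Hamming distance = 7


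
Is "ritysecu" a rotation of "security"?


Word: "security", Candidate: "ritysecu"
Method: check if candidate is substring of word+word
"securitysecurity" contains "ritysecu"? Yes
Is rotation = Yes


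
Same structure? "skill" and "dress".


Pattern of "skill": [0, 1, 2, 3, 3]
Pattern of "dress": [0, 1, 2, 3, 3]
Patterns match
Same pattern = Yes


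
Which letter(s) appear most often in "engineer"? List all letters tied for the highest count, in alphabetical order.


Word: "engineer"
Letter counts:
  'e': 3
  'g': 1
  'i': 1
  'n': 2
  'r': 1
Maximum count = 3
Most frequent = 'e' (3 times each)


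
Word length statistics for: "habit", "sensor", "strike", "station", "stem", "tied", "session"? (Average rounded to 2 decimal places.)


Lengths: "habit"=5, "sensor"=6, "strike"=6, "station"=7, "stem"=4, "tied"=4, "session"=7
Sum = 39, Count = 7
Average = 39/7 = 5.57
= avg=5.57, min=4, max=7


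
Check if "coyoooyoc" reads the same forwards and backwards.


Word: "coyoooyoc"
Reversed: "coyoooyoc"
Forward == Backward? coyoooyoc == coyoooyoc
Palindrome = Yes


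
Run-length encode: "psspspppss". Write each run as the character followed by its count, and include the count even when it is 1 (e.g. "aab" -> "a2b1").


String: "psspspppss"
Scanning for consecutive runs:
  'p' x 1
  's' x 2
  'p' x 1
  's' x 1
  'p' x 3
  's' x 2
RLE = "p1s2p1s1p3s2"


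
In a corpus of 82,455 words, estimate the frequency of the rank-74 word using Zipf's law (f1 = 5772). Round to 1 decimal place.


Zipf's law: f(r) = f(1) / r
f(1) = 5772
f(74) = 5772 / 74
= 78.0 occurrences


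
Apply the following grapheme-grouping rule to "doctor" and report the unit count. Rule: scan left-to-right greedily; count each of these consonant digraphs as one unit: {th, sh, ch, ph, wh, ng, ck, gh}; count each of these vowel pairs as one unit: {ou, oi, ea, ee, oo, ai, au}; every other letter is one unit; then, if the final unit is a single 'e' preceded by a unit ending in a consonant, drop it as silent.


Word: "doctor" (6 letters)
Left-to-right scan:
  [1] 'd' (letter)
  [2] 'o' (letter)
  [3] 'c' (letter)
  [4] 't' (letter)
  [5] 'o' (letter)
  [6] 'r' (letter)
Units from scan: 6
Sound units = 6 units


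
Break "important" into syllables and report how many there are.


Word: "important"
Syllable breakdown: im / por / tant
Counting: 3 parts
= 3 syllables


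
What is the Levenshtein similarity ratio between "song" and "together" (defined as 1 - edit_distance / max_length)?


Word 1: "song" (length 4)
Word 2: "together" (length 8)
One optimal edit sequence:
  1. substitute 's' -> 't'  (+1)
  2. keep 'o'
  3. insert 'g'  (+1)
  4. insert 'e'  (+1)
  5. insert 't'  (+1)
  6. insert 'h'  (+1)
  7. substitute 'n' -> 'e'  (+1)
  8. substitute 'g' -> 'r'  (+1)
Edit distance = 7
Max length = max(4, 8) = 8
Similarity = 1 - 7/8
= 0.1250


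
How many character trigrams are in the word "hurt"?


Word: "hurt" (length 4)
Number of 3-grams = length - 3 + 1 = 4 - 3 + 1
= 2


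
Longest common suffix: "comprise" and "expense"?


Word 1: "comprise"
Word 2: "expense"
Comparing from end:
  Pos -1: 'e' == 'e'
  Pos -2: 's' == 's'
  Pos -3: 'i' != 'n' (stop)
LCS = "se" (length 2)


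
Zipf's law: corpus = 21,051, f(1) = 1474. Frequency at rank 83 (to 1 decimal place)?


Zipf's law: f(r) = f(1) / r
f(1) = 1474
f(83) = 1474 / 83
= 17.8 occurrences


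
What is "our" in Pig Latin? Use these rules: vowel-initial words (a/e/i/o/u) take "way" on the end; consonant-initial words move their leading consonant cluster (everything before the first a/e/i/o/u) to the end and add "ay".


Word: "our"
Starts with vowel → add 'way'
Pig Latin = "ourway"


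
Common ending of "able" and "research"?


Word 1: "able"
Word 2: "research"
Comparing from end:
  Pos -1: 'e' != 'h' (stop)
LCS = "" (length 0)


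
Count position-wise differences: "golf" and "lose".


Comparing character by character (same length = 4):
  Pos 0: 'g' vs 'l' !=
  Pos 1: 'o' vs 'o' =
  Pos 2: 'l' vs 's' !=
  Pos 3: 'f' vs 'e' !=
Hamming distance = 3


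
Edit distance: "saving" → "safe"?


Word 1: "saving" (length 6)
Word 2: "safe" (length 4)
One optimal edit sequence (insert/delete/substitute each cost 1):
  1. keep 's'
  2. keep 'a'
  3. delete 'v'  (+1)
  4. delete 'i'  (+1)
  5. substitute 'n' -> 'f'  (+1)
  6. substitute 'g' -> 'e'  (+1)
Total edit operations: 4
Edit distance = 4


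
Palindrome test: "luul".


Word: "luul"
Reversed: "luul"
Forward == Backward? luul == luul
Palindrome = Yes


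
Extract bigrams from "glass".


Word: "glass" (length 5)
Number of bigrams = 5 - 2 + 1 = 4
  Position 0: "gl"
  Position 1: "la"
  Position 2: "as"
  Position 3: "ss"
Bigrams = "gl", "la", "as", "ss"


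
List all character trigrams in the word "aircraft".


Word: "aircraft" (length 8)
Number of trigrams = 8 - 3 + 1 = 6
  Position 0: "air"
  Position 1: "irc"
  Position 2: "rcr"
  Position 3: "cra"
  Position 4: "raf"
  Position 5: "aft"
Trigrams = "air", "irc", "rcr", "cra", "raf", "aft"


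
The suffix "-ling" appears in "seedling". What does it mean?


Suffix: -ling
As in: seedling -> seed + -ling
Meaning = small / young


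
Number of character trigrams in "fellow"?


Word: "fellow" (length 6)
Number of 3-grams = length - 3 + 1 = 6 - 3 + 1
= 4


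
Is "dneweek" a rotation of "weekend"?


Word: "weekend", Candidate: "dneweek"
Method: check if candidate is substring of word+word
"weekendweekend" contains "dneweek"? No
Is rotation = No


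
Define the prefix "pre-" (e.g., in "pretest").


Prefix: pre-
Example: pretest (pre- + test)
Meaning = before


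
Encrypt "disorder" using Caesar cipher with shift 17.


Word: "disorder"
Shift: 17
Each letter → (letter + shift) mod 26:
  'd' (3) + 17 = 20 → 'u'
  'i' (8) + 17 = 25 → 'z'
  's' (18) + 17 = 9 → 'j'
  'o' (14) + 17 = 5 → 'f'
  'r' (17) + 17 = 8 → 'i'
  'd' (3) + 17 = 20 → 'u'
  'e' (4) + 17 = 21 → 'v'
  'r' (17) + 17 = 8 → 'i'
Result = "uzjfiuvi"


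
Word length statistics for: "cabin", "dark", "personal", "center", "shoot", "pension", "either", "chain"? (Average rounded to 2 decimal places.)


Lengths: "cabin"=5, "dark"=4, "personal"=8, "center"=6, "shoot"=5, "pension"=7, "either"=6, "chain"=5
Sum = 46, Count = 8
Average = 46/8 = 5.75
= avg=5.75, min=4, max=8


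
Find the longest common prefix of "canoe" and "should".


Word 1: "canoe"
Word 2: "should"
Comparing from start:
  Pos 0: 'c' != 's' (stop)
LCP = "" (length 0)


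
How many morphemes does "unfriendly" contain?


Word: "unfriendly"
Morphemes: un- / friend / -ly
Each morpheme carries meaning
= 3 morphemes


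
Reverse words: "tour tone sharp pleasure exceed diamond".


Original: "tour tone sharp pleasure exceed diamond"
Words (1..n): tour | tone | sharp | pleasure | exceed | diamond
Reversed (n..1): diamond | exceed | pleasure | sharp | tone | tour
Result = "diamond exceed pleasure sharp tone tour"


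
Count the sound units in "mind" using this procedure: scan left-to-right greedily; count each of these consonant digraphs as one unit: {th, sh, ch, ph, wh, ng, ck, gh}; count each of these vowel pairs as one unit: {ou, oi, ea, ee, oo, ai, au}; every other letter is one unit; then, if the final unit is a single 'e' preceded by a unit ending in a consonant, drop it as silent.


Word: "mind" (4 letters)
Left-to-right scan:
  1. 'm' (letter)
  2. 'i' (letter)
  3. 'n' (letter)
  4. 'd' (letter)
Units from scan: 4
Sound units = 4 units


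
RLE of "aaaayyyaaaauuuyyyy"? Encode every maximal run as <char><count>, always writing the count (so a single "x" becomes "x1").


String: "aaaayyyaaaauuuyyyy"
Scanning for consecutive runs:
  'a' x 4
  'y' x 3
  'a' x 4
  'u' x 3
  'y' x 4
RLE = "a4y3a4u3y4"


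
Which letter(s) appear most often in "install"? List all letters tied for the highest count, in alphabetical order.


Word: "install"
Letter counts:
  'a': 1
  'i': 1
  'l': 2
  'n': 1
  's': 1
  't': 1
Maximum count = 2
Most frequent = 'l' (2 times each)


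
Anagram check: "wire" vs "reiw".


Word 1: "wire" → sorted: eirw
Word 2: "reiw" → sorted: eirw
Same letters? eirw == eirw
Anagram = Yes


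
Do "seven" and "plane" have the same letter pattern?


Pattern of "seven": [0, 1, 2, 1, 3]
Pattern of "plane": [0, 1, 2, 3, 4]
Patterns do not match
Same pattern = No


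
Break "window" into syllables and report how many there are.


Word: "window"
Syllable breakdown: win / dow
Counting: 2 parts
= 2 syllables


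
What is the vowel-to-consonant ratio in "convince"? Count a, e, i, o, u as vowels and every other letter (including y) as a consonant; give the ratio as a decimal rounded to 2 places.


Word: "convince"
Vowels (a,e,i,o,u): 3
Consonants: 5
Ratio = 3/5
= 0.60


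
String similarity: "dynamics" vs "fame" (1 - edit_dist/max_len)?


Word 1: "dynamics" (length 8)
Word 2: "fame" (length 4)
One optimal edit sequence:
  1. delete 'd'  (+1)
  2. delete 'y'  (+1)
  3. substitute 'n' -> 'f'  (+1)
  4. keep 'a'
  5. keep 'm'
  6. delete 'i'  (+1)
  7. delete 'c'  (+1)
  8. substitute 's' -> 'e'  (+1)
Edit distance = 6
Max length = max(8, 4) = 8
Similarity = 1 - 6/8
= 0.2500


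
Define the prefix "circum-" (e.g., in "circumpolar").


Prefix: circum-
As in: circumpolar -> circum- + polar
Meaning = around


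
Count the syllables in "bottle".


Word: "bottle"
Syllable breakdown: bot | tle
Counting: 2 parts
= 2 syllables


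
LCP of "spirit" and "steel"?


Word 1: "spirit"
Word 2: "steel"
Comparing from start:
  Pos 0: 's' == 's'
  Pos 1: 'p' != 't' (stop)
LCP = "s" (length 1)


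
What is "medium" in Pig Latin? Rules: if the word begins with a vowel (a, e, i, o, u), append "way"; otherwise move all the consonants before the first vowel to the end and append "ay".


Word: "medium"
Starts with consonant(s) → move to end, add 'ay'
Consonant cluster: "m"
Pig Latin = "ediummay"


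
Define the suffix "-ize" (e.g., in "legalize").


Suffix: -ize
As in: legalize -> legal + -ize
Meaning = to make


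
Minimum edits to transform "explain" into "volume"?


Word 1: "explain" (length 7)
Word 2: "volume" (length 6)
One optimal edit sequence (insert/delete/substitute each cost 1):
  1. delete 'e'  (+1)
  2. substitute 'x' -> 'v'  (+1)
  3. substitute 'p' -> 'o'  (+1)
  4. keep 'l'
  5. substitute 'a' -> 'u'  (+1)
  6. substitute 'i' -> 'm'  (+1)
  7. substitute 'n' -> 'e'  (+1)
Total edit operations: 6
Edit distance = 6


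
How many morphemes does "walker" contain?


Word: "walker"
Morphemes: walk | -er
Each morpheme carries meaning
= 2 morphemes


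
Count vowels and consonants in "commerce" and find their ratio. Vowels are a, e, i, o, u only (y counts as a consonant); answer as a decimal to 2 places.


Word: "commerce"
Vowels (a,e,i,o,u): 3
Consonants: 5
Ratio = 3/5
= 0.60


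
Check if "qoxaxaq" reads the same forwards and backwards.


Word: "qoxaxaq"
Reversed: "qaxaxoq"
Forward == Backward? qoxaxaq != qaxaxoq
Palindrome = No


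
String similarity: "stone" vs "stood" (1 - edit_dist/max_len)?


Word 1: "stone" (length 5)
Word 2: "stood" (length 5)
One optimal edit sequence:
  1. keep 's'
  2. keep 't'
  3. keep 'o'
  4. substitute 'n' -> 'o'  (+1)
  5. substitute 'e' -> 'd'  (+1)
Edit distance = 2
Max length = max(5, 5) = 5
Similarity = 1 - 2/5
= 0.6000


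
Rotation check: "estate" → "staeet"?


Word: "estate", Candidate: "staeet"
Method: check if candidate is substring of word+word
"estateestate" contains "staeet"? No
Is rotation = No


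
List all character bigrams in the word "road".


Word: "road" (length 4)
Number of bigrams = 4 - 2 + 1 = 3
  Position 0: "ro"
  Position 1: "oa"
  Position 2: "ad"
Bigrams = "ro", "oa", "ad"


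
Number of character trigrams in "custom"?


Word: "custom" (length 6)
Number of 3-grams = length - 3 + 1 = 6 - 3 + 1
= 4


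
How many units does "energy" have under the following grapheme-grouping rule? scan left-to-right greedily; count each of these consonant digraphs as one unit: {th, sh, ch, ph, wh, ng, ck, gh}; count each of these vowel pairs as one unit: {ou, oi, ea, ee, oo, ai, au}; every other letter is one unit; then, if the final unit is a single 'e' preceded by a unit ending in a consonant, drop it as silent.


Word: "energy" (6 letters)
Left-to-right scan:
  (1) 'e' (letter)
  (2) 'n' (letter)
  (3) 'e' (letter)
  (4) 'r' (letter)
  (5) 'g' (letter)
  (6) 'y' (letter)
Units from scan: 6
Sound units = 6 units


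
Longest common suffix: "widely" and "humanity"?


Word 1: "widely"
Word 2: "humanity"
Comparing from end:
  Pos -1: 'y' == 'y'
  Pos -2: 'l' != 't' (stop)
LCS = "y" (length 1)


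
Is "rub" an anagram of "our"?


Word 1: "our" → sorted: oru
Word 2: "rub" → sorted: bru
Same letters? oru != bru
Anagram = No


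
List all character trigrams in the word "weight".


Word: "weight" (length 6)
Number of trigrams = 6 - 3 + 1 = 4
  Position 0: "wei"
  Position 1: "eig"
  Position 2: "igh"
  Position 3: "ght"
Trigrams = "wei", "eig", "igh", "ght"


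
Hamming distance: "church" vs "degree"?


Comparing character by character (same length = 6):
  Pos 0: 'c' vs 'd' !=
  Pos 1: 'h' vs 'e' !=
  Pos 2: 'u' vs 'g' !=
  Pos 3: 'r' vs 'r' =
  Pos 4: 'c' vs 'e' !=
  Pos 5: 'h' vs 'e' !=
Hamming distance = 5


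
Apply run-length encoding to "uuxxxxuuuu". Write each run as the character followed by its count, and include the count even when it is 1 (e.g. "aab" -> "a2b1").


String: "uuxxxxuuuu"
Scanning for consecutive runs:
  'u' x 2
  'x' x 4
  'u' x 4
RLE = "u2x4u4"


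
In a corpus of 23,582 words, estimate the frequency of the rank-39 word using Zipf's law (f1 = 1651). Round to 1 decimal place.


Zipf's law: f(r) = f(1) / r
f(1) = 1651
f(39) = 1651 / 39
= 42.3 occurrences


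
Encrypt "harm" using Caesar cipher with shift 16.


Word: "harm"
Shift: 16
Each letter → (letter + shift) mod 26:
  'h' (7) + 16 = 23 → 'x'
  'a' (0) + 16 = 16 → 'q'
  'r' (17) + 16 = 7 → 'h'
  'm' (12) + 16 = 2 → 'c'
Result = "xqhc"


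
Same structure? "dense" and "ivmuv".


Pattern of "dense": [0, 1, 2, 3, 1]
Pattern of "ivmuv": [0, 1, 2, 3, 1]
Patterns match
Same pattern = Yes


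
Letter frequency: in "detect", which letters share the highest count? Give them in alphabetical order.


Word: "detect"
Letter counts:
  'c': 1
  'd': 1
  'e': 2
  't': 2
Maximum count = 2
Most frequent = 'e', 't' (2 times each)


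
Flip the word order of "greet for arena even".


Original: "greet for arena even"
Words (1..n): greet | for | arena | even
Reversed (n..1): even | arena | for | greet
Result = "even arena for greet"


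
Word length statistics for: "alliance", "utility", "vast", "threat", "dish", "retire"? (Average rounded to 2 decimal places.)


Lengths: "alliance"=8, "utility"=7, "vast"=4, "threat"=6, "dish"=4, "retire"=6
Sum = 35, Count = 6
Average = 35/6 = 5.83
= avg=5.83, min=4, max=8


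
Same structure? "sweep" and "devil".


Pattern of "sweep": [0, 1, 2, 2, 3]
Pattern of "devil": [0, 1, 2, 3, 4]
Patterns do not match
Same pattern = No


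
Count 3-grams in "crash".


Word: "crash" (length 5)
Number of 3-grams = length - 3 + 1 = 5 - 3 + 1
= 3


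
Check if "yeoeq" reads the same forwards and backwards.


Word: "yeoeq"
Reversed: "qeoey"
Forward == Backward? yeoeq != qeoey
Palindrome = No


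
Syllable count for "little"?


Word: "little"
Syllable breakdown: lit / tle
Counting: 2 parts
= 2 syllables


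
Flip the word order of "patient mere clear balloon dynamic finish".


Original: "patient mere clear balloon dynamic finish"
Words (1..n): patient | mere | clear | balloon | dynamic | finish
Reversed (n..1): finish | dynamic | balloon | clear | mere | patient
Result = "finish dynamic balloon clear mere patient"


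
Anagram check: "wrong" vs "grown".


Word 1: "wrong" → sorted: gnorw
Word 2: "grown" → sorted: gnorw
Same letters? gnorw == gnorw
Anagram = Yes


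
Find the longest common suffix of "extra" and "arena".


Word 1: "extra"
Word 2: "arena"
Comparing from end:
  Pos -1: 'a' == 'a'
  Pos -2: 'r' != 'n' (stop)
LCS = "a" (length 1)


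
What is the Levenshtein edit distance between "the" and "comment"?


Word 1: "the" (length 3)
Word 2: "comment" (length 7)
One optimal edit sequence (insert/delete/substitute each cost 1):
  1. insert 'c'  (+1)
  2. insert 'o'  (+1)
  3. substitute 't' -> 'm'  (+1)
  4. substitute 'h' -> 'm'  (+1)
  5. keep 'e'
  6. insert 'n'  (+1)
  7. insert 't'  (+1)
Total edit operations: 6
Edit distance = 6


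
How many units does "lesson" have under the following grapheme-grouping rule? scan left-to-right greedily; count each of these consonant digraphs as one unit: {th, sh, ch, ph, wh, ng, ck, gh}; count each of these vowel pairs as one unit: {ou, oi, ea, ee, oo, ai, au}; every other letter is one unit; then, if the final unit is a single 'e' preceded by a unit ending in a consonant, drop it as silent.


Word: "lesson" (6 letters)
Left-to-right scan:
  (1) 'l' (letter)
  (2) 'e' (letter)
  (3) 's' (letter)
  (4) 's' (letter)
  (5) 'o' (letter)
  (6) 'n' (letter)
Units from scan: 6
Sound units = 6 units


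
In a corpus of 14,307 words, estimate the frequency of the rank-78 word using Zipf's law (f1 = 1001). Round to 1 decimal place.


Zipf's law: f(r) = f(1) / r
f(1) = 1001
f(78) = 1001 / 78
= 12.8 occurrences


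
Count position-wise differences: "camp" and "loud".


Comparing character by character (same length = 4):
  Pos 0: 'c' vs 'l' !=
  Pos 1: 'a' vs 'o' !=
  Pos 2: 'm' vs 'u' !=
  Pos 3: 'p' vs 'd' !=
Hamming distance = 4


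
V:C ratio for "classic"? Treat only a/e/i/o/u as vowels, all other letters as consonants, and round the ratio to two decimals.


Word: "classic"
Vowels (a,e,i,o,u): 2
Consonants: 5
Ratio = 2/5
= 0.40


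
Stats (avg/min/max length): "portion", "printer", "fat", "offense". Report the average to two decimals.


Lengths: "portion"=7, "printer"=7, "fat"=3, "offense"=7
Sum = 24, Count = 4
Average = 24/4 = 6.00
= avg=6.00, min=3, max=7


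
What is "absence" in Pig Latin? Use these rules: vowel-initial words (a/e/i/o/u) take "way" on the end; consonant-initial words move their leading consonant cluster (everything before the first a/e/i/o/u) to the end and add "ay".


Word: "absence"
Starts with vowel → add 'way'
Pig Latin = "absenceway"


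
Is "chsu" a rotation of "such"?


Word: "such", Candidate: "chsu"
Method: check if candidate is substring of word+word
"suchsuch" contains "chsu"? Yes
Is rotation = Yes


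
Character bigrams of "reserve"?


Word: "reserve" (length 7)
Number of bigrams = 7 - 2 + 1 = 6
  Position 0: "re"
  Position 1: "es"
  Position 2: "se"
  Position 3: "er"
  Position 4: "rv"
  Position 5: "ve"
Bigrams = "re", "es", "se", "er", "rv", "ve"


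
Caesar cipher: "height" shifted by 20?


Word: "height"
Shift: 20
Each letter → (letter + shift) mod 26:
  'h' (7) + 20 = 1 → 'b'
  'e' (4) + 20 = 24 → 'y'
  'i' (8) + 20 = 2 → 'c'
  'g' (6) + 20 = 0 → 'a'
  'h' (7) + 20 = 1 → 'b'
  't' (19) + 20 = 13 → 'n'
Result = "bycabn"


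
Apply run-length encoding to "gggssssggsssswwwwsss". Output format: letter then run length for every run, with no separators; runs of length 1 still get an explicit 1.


String: "gggssssggsssswwwwsss"
Scanning for consecutive runs:
  'g' x 3
  's' x 4
  'g' x 2
  's' x 4
  'w' x 4
  's' x 3
RLE = "g3s4g2s4w4s3"


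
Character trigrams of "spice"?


Word: "spice" (length 5)
Number of trigrams = 5 - 3 + 1 = 3
  Position 0: "spi"
  Position 1: "pic"
  Position 2: "ice"
Trigrams = "spi", "pic", "ice"


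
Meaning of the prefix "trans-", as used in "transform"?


Prefix: trans-
Example: transform (trans- + form)
Meaning = across


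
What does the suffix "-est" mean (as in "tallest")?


Suffix: -est
As in: tallest -> tall + -est
Meaning = most


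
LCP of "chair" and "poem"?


Word 1: "chair"
Word 2: "poem"
Comparing from start:
  Pos 0: 'c' != 'p' (stop)
LCP = "" (length 0)


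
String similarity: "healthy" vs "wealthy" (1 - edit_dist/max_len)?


Word 1: "healthy" (length 7)
Word 2: "wealthy" (length 7)
One optimal edit sequence:
  1. substitute 'h' -> 'w'  (+1)
  2. keep 'e'
  3. keep 'a'
  4. keep 'l'
  5. keep 't'
  6. keep 'h'
  7. keep 'y'
Edit distance = 1
Max length = max(7, 7) = 7
Similarity = 1 - 1/7
= 0.8571


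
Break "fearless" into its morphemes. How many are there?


Word: "fearless"
Morphemes: fear / -less
Each morpheme carries meaning
= 2 morphemes


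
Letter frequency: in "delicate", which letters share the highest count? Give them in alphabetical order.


Word: "delicate"
Letter counts:
  'a': 1
  'c': 1
  'd': 1
  'e': 2
  'i': 1
  'l': 1
  't': 1
Maximum count = 2
Most frequent = 'e' (2 times each)


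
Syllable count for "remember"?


Word: "remember"
Syllable breakdown: re / mem / ber
Counting: 3 parts
= 3 syllables


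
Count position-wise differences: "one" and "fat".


Comparing character by character (same length = 3):
  Pos 0: 'o' vs 'f' !=
  Pos 1: 'n' vs 'a' !=
  Pos 2: 'e' vs 't' !=
Hamming distance = 3


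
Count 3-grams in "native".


Word: "native" (length 6)
Number of 3-grams = length - 3 + 1 = 6 - 3 + 1
= 4


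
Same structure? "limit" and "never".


Pattern of "limit": [0, 1, 2, 1, 3]
Pattern of "never": [0, 1, 2, 1, 3]
Patterns match
Same pattern = Yes


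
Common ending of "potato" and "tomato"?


Word 1: "potato"
Word 2: "tomato"
Comparing from end:
  Pos -1: 'o' == 'o'
  Pos -2: 't' == 't'
  Pos -3: 'a' == 'a'
  Pos -4: 't' != 'm' (stop)
LCS = "ato" (length 3)


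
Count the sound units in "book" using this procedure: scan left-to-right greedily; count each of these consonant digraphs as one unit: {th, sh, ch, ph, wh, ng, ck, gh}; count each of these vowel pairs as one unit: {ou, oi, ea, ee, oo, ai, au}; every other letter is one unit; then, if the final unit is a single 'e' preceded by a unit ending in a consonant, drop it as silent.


Word: "book" (4 letters)
Left-to-right scan:
  (1) 'b' (letter)
  (2) 'oo' (vowel-pair)
  (3) 'k' (letter)
Units from scan: 3
Sound units = 3 units


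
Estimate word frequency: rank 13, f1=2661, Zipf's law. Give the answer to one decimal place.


Zipf's law: f(r) = f(1) / r
f(1) = 2661
f(13) = 2661 / 13
= 204.7 occurrences


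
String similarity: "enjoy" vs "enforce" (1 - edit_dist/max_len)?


Word 1: "enjoy" (length 5)
Word 2: "enforce" (length 7)
One optimal edit sequence:
  1. keep 'e'
  2. keep 'n'
  3. substitute 'j' -> 'f'  (+1)
  4. keep 'o'
  5. insert 'r'  (+1)
  6. insert 'c'  (+1)
  7. substitute 'y' -> 'e'  (+1)
Edit distance = 4
Max length = max(5, 7) = 7
Similarity = 1 - 4/7
= 0.4286


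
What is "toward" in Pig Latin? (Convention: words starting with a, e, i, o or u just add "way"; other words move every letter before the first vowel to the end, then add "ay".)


Word: "toward"
Starts with consonant(s) → move to end, add 'ay'
Consonant cluster: "t"
Pig Latin = "owardtay"


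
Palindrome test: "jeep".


Word: "jeep"
Reversed: "peej"
Forward == Backward? jeep != peej
Palindrome = No


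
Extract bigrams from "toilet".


Word: "toilet" (length 6)
Number of bigrams = 6 - 2 + 1 = 5
  Position 0: "to"
  Position 1: "oi"
  Position 2: "il"
  Position 3: "le"
  Position 4: "et"
Bigrams = "to", "oi", "il", "le", "et"


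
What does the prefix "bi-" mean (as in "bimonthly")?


Prefix: bi-
Example: bimonthly (bi- + monthly)
Meaning = two


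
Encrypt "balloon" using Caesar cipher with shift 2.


Word: "balloon"
Shift: 2
Each letter → (letter + shift) mod 26:
  'b' (1) + 2 = 3 → 'd'
  'a' (0) + 2 = 2 → 'c'
  'l' (11) + 2 = 13 → 'n'
  'l' (11) + 2 = 13 → 'n'
  'o' (14) + 2 = 16 → 'q'
  'o' (14) + 2 = 16 → 'q'
  'n' (13) + 2 = 15 → 'p'
Result = "dcnnqqp"


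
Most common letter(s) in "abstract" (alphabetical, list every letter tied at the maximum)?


Word: "abstract"
Letter counts:
  'a': 2
  'b': 1
  'c': 1
  'r': 1
  's': 1
  't': 2
Maximum count = 2
Most frequent = 'a', 't' (2 times each)


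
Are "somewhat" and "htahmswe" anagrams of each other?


Word 1: "somewhat" → sorted: aehmostw
Word 2: "htahmswe" → sorted: aehhmstw
Same letters? aehmostw != aehhmstw
Anagram = No


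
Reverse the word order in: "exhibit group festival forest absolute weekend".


Original: "exhibit group festival forest absolute weekend"
Words (1..n): exhibit | group | festival | forest | absolute | weekend
Reversed (n..1): weekend | absolute | forest | festival | group | exhibit
Result = "weekend absolute forest festival group exhibit"


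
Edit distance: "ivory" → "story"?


Word 1: "ivory" (length 5)
Word 2: "story" (length 5)
One optimal edit sequence (insert/delete/substitute each cost 1):
  1. substitute 'i' -> 's'  (+1)
  2. substitute 'v' -> 't'  (+1)
  3. keep 'o'
  4. keep 'r'
  5. keep 'y'
Total edit operations: 2
Edit distance = 2


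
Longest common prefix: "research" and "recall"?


Word 1: "research"
Word 2: "recall"
Comparing from start:
  Pos 0: 'r' == 'r'
  Pos 1: 'e' == 'e'
  Pos 2: 's' != 'c' (stop)
LCP = "re" (length 2)


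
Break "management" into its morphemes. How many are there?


Word: "management"
Morphemes: manage | -ment
Each morpheme carries meaning
= 2 morphemes


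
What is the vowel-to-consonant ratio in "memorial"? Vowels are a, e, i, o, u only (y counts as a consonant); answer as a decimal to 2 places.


Word: "memorial"
Vowels (a,e,i,o,u): 4
Consonants: 4
Ratio = 4/4
= 1.00


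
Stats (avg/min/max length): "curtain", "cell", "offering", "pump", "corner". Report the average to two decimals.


Lengths: "curtain"=7, "cell"=4, "offering"=8, "pump"=4, "corner"=6
Sum = 29, Count = 5
Average = 29/5 = 5.80
= avg=5.80, min=4, max=8


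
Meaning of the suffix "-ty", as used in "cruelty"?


Suffix: -ty
As in: cruelty -> cruel + -ty
Meaning = quality of


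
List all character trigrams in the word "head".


Word: "head" (length 4)
Number of trigrams = 4 - 3 + 1 = 2
  Position 0: "hea"
  Position 1: "ead"
Trigrams = "hea", "ead"


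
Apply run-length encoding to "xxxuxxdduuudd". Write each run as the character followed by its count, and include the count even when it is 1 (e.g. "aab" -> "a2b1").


String: "xxxuxxdduuudd"
Scanning for consecutive runs:
  'x' x 3
  'u' x 1
  'x' x 2
  'd' x 2
  'u' x 3
  'd' x 2
RLE = "x3u1x2d2u3d2"


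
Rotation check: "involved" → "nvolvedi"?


Word: "involved", Candidate: "nvolvedi"
Method: check if candidate is substring of word+word
"involvedinvolved" contains "nvolvedi"? Yes
Is rotation = Yes


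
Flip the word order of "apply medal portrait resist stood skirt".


Original: "apply medal portrait resist stood skirt"
Words (1..n): apply | medal | portrait | resist | stood | skirt
Reversed (n..1): skirt | stood | resist | portrait | medal | apply
Result = "skirt stood resist portrait medal apply"


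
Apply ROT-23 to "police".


Word: "police"
Shift: 23
Each letter → (letter + shift) mod 26:
  'p' (15) + 23 = 12 → 'm'
  'o' (14) + 23 = 11 → 'l'
  'l' (11) + 23 = 8 → 'i'
  'i' (8) + 23 = 5 → 'f'
  'c' (2) + 23 = 25 → 'z'
  'e' (4) + 23 = 1 → 'b'
Result = "mlifzb"


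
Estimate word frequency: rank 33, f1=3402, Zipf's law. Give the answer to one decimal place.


Zipf's law: f(r) = f(1) / r
f(1) = 3402
f(33) = 3402 / 33
= 103.1 occurrences


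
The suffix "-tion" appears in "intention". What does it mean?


Suffix: -tion
Example: intention = intend + -tion, with a spelling change
Meaning = act or process


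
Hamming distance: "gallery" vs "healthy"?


Comparing character by character (same length = 7):
  Pos 0: 'g' vs 'h' !=
  Pos 1: 'a' vs 'e' !=
  Pos 2: 'l' vs 'a' !=
  Pos 3: 'l' vs 'l' =
  Pos 4: 'e' vs 't' !=
  Pos 5: 'r' vs 'h' !=
  Pos 6: 'y' vs 'y' =
Hamming distance = 5


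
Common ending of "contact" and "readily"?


Word 1: "contact"
Word 2: "readily"
Comparing from end:
  Pos -1: 't' != 'y' (stop)
LCS = "" (length 0)


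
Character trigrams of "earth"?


Word: "earth" (length 5)
Number of trigrams = 5 - 3 + 1 = 3
  Position 0: "ear"
  Position 1: "art"
  Position 2: "rth"
Trigrams = "ear", "art", "rth"


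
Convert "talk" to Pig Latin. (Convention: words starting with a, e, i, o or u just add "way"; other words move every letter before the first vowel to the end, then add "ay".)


Word: "talk"
Starts with consonant(s) → move to end, add 'ay'
Consonant cluster: "t"
Pig Latin = "alktay"


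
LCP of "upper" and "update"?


Word 1: "upper"
Word 2: "update"
Comparing from start:
  Pos 0: 'u' == 'u'
  Pos 1: 'p' == 'p'
  Pos 2: 'p' != 'd' (stop)
LCP = "up" (length 2)


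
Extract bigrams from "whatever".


Word: "whatever" (length 8)
Number of bigrams = 8 - 2 + 1 = 7
  Position 0: "wh"
  Position 1: "ha"
  Position 2: "at"
  Position 3: "te"
  Position 4: "ev"
  Position 5: "ve"
  Position 6: "er"
Bigrams = "wh", "ha", "at", "te", "ev", "ve", "er"


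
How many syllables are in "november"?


Word: "november"
Syllable breakdown: no | vem | ber
Counting: 3 parts
= 3 syllables


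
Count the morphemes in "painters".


Word: "painters"
Morphemes: paint | -er | -s
Each morpheme carries meaning
= 3 morphemes


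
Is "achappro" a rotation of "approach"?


Word: "approach", Candidate: "achappro"
Method: check if candidate is substring of word+word
"approachapproach" contains "achappro"? Yes
Is rotation = Yes


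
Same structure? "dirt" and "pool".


Pattern of "dirt": [0, 1, 2, 3]
Pattern of "pool": [0, 1, 1, 2]
Patterns do not match
Same pattern = No


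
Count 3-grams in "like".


Word: "like" (length 4)
Number of 3-grams = length - 3 + 1 = 4 - 3 + 1
= 2


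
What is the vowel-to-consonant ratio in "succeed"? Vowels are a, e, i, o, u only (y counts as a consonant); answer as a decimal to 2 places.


Word: "succeed"
Vowels (a,e,i,o,u): 3
Consonants: 4
Ratio = 3/4
= 0.75


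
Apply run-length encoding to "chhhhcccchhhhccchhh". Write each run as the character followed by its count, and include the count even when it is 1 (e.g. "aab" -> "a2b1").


String: "chhhhcccchhhhccchhh"
Scanning for consecutive runs:
  'c' x 1
  'h' x 4
  'c' x 4
  'h' x 4
  'c' x 3
  'h' x 3
RLE = "c1h4c4h4c3h3"


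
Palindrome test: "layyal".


Word: "layyal"
Reversed: "layyal"
Forward == Backward? layyal == layyal
Palindrome = Yes


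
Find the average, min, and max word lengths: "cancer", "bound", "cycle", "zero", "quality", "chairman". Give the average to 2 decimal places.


Lengths: "cancer"=6, "bound"=5, "cycle"=5, "zero"=4, "quality"=7, "chairman"=8
Sum = 35, Count = 6
Average = 35/6 = 5.83
= avg=5.83, min=4, max=8


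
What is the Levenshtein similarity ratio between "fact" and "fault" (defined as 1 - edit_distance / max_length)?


Word 1: "fact" (length 4)
Word 2: "fault" (length 5)
One optimal edit sequence:
  1. keep 'f'
  2. keep 'a'
  3. insert 'u'  (+1)
  4. substitute 'c' -> 'l'  (+1)
  5. keep 't'
Edit distance = 2
Max length = max(4, 5) = 5
Similarity = 1 - 2/5
= 0.6000


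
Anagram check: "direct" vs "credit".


Word 1: "direct" → sorted: cdeirt
Word 2: "credit" → sorted: cdeirt
Same letters? cdeirt == cdeirt
Anagram = Yes


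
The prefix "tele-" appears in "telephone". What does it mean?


Prefix: tele-
Example: telephone = tele- + phone
Meaning = distant


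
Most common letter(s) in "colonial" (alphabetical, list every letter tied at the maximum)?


Word: "colonial"
Letter counts:
  'a': 1
  'c': 1
  'i': 1
  'l': 2
  'n': 1
  'o': 2
Maximum count = 2
Most frequent = 'l', 'o' (2 times each)


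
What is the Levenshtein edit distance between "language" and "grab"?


Word 1: "language" (length 8)
Word 2: "grab" (length 4)
One optimal edit sequence (insert/delete/substitute each cost 1):
  1. delete 'l'  (+1)
  2. delete 'a'  (+1)
  3. delete 'n'  (+1)
  4. keep 'g'
  5. substitute 'u' -> 'r'  (+1)
  6. keep 'a'
  7. delete 'g'  (+1)
  8. substitute 'e' -> 'b'  (+1)
Total edit operations: 6
Edit distance = 6


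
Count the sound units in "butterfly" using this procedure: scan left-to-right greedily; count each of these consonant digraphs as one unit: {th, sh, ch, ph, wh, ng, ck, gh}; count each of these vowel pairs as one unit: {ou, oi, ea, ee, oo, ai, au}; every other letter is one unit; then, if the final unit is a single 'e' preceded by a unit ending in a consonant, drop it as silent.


Word: "butterfly" (9 letters)
Left-to-right scan:
  [1] 'b' (letter)
  [2] 'u' (letter)
  [3] 't' (letter)
  [4] 't' (letter)
  [5] 'e' (letter)
  [6] 'r' (letter)
  [7] 'f' (letter)
  [8] 'l' (letter)
  [9] 'y' (letter)
Units from scan: 9
Sound units = 9 units


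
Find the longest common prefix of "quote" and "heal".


Word 1: "quote"
Word 2: "heal"
Comparing from start:
  Pos 0: 'q' != 'h' (stop)
LCP = "" (length 0)


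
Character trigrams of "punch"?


Word: "punch" (length 5)
Number of trigrams = 5 - 3 + 1 = 3
  Position 0: "pun"
  Position 1: "unc"
  Position 2: "nch"
Trigrams = "pun", "unc", "nch"


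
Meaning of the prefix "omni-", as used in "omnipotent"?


Prefix: omni-
As in: omnipotent -> omni- + potent
Meaning = all


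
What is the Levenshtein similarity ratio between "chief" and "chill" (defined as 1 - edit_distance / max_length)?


Word 1: "chief" (length 5)
Word 2: "chill" (length 5)
One optimal edit sequence:
  1. keep 'c'
  2. keep 'h'
  3. keep 'i'
  4. substitute 'e' -> 'l'  (+1)
  5. substitute 'f' -> 'l'  (+1)
Edit distance = 2
Max length = max(5, 5) = 5
Similarity = 1 - 2/5
= 0.6000


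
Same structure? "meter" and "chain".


Pattern of "meter": [0, 1, 2, 1, 3]
Pattern of "chain": [0, 1, 2, 3, 4]
Patterns do not match
Same pattern = No


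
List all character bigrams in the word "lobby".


Word: "lobby" (length 5)
Number of bigrams = 5 - 2 + 1 = 4
  Position 0: "lo"
  Position 1: "ob"
  Position 2: "bb"
  Position 3: "by"
Bigrams = "lo", "ob", "bb", "by"


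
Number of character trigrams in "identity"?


Word: "identity" (length 8)
Number of 3-grams = length - 3 + 1 = 8 - 3 + 1
= 6
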